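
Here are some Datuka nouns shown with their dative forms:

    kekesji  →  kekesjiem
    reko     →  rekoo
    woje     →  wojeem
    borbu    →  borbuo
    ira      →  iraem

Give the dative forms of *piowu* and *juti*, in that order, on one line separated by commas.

The suffix is conditioned by the last vowel: -o when the last vowel of the stem is a rounded vowel (*reko*, *borbu*); -em when the last vowel of the stem is an unrounded vowel (*kekesji*, *woje*, *ira*).
*piowu*: last vowel = /u/, a rounded vowel → -o → *piowuo*.
The last vowel of *juti* is /i/, which is an unrounded vowel, so the suffix is -em, giving *jutiem*.

piowuo, jutiem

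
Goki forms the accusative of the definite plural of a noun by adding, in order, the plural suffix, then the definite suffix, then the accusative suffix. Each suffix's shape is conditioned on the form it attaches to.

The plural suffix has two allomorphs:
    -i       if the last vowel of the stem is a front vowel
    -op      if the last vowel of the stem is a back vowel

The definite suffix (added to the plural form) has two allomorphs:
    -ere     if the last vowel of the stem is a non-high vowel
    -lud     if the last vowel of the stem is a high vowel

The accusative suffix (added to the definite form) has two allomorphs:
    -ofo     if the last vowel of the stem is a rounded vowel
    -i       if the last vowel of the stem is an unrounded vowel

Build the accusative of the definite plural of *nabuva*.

nabuvaoperei

*nabuva* — last vowel /a/ (a back vowel) → -op → *nabuvaop*.
The plural form *nabuvaop*: last vowel = /o/, a non-high vowel → -ere → *nabuvaopere*.
The definite form *nabuvaopere*: last vowel = /e/, an unrounded vowel → -i → *nabuvaoperei*.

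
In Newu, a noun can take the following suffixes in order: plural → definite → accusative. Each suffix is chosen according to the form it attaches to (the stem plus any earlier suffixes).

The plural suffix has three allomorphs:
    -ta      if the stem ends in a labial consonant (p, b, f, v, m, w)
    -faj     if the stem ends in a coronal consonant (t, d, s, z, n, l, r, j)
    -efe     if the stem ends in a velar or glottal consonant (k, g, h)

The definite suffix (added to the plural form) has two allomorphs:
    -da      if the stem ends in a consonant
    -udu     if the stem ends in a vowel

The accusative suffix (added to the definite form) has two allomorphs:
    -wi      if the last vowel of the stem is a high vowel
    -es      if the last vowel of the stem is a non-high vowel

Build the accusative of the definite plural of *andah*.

Since the final consonant of *andah* is /h/ (velar/glottal), it takes -efe, giving *andahefe*.
The plural form *andahefe*: final sound = /e/, a vowel → -udu → *andahefeudu*.
Since the last vowel of the definite form *andahefeudu* is /u/ (a high vowel), it takes -wi, giving *andahefeuduwi*.

andahefeuduwi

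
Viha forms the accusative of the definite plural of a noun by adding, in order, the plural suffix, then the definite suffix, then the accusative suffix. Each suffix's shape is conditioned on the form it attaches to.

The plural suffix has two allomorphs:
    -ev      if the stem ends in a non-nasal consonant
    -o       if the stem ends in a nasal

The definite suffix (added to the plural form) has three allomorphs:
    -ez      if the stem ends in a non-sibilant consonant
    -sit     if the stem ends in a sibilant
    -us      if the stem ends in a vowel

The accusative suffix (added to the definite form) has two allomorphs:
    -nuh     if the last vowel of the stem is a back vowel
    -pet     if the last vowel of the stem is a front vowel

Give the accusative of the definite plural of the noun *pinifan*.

pinifanousnuh

*pinifan*: final consonant = /n/, a nasal → -o → *pinifano*.
The plural form *pinifano*: final sound = /o/, a vowel → -us → *pinifanous*.
The last vowel of the definite form *pinifanous* is /u/, which is a back vowel, so the accusative suffix is -nuh, giving *pinifanousnuh*.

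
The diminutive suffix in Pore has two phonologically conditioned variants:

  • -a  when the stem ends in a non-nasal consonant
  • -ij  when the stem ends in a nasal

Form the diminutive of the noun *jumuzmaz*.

jumuzmaza

*jumuzmaz* — final consonant /z/ (non-nasal) → -a → *jumuzmaza*.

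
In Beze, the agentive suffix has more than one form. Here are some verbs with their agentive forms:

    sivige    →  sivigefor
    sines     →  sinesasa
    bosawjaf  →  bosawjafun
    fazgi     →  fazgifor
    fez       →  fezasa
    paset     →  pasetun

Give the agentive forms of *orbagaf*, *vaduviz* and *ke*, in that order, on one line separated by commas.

orbagafun, vaduvizasa, kefor

Looking at the final sound of each stem: -asa when the stem ends in a sibilant (*sines*, *fez*); -un when the stem ends in a non-sibilant consonant (*bosawjaf*, *paset*); -for when the stem ends in a vowel (*sivige*, *fazgi*).
Since the final sound of *orbagaf* is /f/ (a non-sibilant consonant), it takes -un, giving *orbagafun*.
The final sound of *vaduviz* is /z/, which is a sibilant, so the suffix is -asa, giving *vaduvizasa*.
Since the final sound of *ke* is /e/ (a vowel), it takes -for, giving *kefor*.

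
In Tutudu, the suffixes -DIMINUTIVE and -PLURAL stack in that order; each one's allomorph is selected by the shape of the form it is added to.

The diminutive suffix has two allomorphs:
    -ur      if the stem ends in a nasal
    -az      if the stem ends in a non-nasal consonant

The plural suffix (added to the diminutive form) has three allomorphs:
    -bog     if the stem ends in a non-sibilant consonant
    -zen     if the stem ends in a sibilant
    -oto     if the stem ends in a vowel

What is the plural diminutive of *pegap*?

*pegap* — final consonant /p/ (non-nasal) → -az → *pegapaz*.
The diminutive form *pegapaz* — final sound /z/ (a sibilant) → -zen → *pegapazzen*.

pegapazzen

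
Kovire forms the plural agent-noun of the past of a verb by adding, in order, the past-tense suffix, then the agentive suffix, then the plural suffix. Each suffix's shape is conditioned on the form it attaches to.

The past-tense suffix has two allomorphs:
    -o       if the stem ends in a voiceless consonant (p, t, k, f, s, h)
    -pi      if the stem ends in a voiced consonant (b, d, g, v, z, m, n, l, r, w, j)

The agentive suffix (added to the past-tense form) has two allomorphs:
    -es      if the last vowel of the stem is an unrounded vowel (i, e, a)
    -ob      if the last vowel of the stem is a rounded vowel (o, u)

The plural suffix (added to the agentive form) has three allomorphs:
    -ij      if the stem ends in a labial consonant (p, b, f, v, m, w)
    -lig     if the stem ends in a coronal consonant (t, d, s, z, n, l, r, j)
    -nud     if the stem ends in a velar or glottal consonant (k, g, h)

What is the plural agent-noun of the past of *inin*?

*inin*: final consonant = /n/, voiced → -pi → *ininpi*.
The past-tense form *ininpi*: last vowel = /i/, an unrounded vowel → -es → *ininpies*.
The agentive form *ininpies*: final consonant = /s/, coronal → -lig → *ininpieslig*.

ininpieslig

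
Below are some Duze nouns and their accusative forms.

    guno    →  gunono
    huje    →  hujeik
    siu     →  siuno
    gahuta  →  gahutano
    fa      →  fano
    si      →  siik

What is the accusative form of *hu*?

huno

The pattern is front/back vowel harmony: -ik when the last vowel of the stem is a front vowel (*huje*, *si*); -no when the last vowel of the stem is a back vowel (*guno*, *siu*, *gahuta*, *fa*).
*hu*: last vowel = /u/, a back vowel → -no → *huno*.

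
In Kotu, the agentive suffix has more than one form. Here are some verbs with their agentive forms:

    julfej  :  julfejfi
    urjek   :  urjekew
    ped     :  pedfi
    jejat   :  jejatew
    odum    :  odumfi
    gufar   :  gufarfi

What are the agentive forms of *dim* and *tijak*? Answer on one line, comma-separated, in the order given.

The pattern is voicing of the final consonant: -ew when the stem ends in a voiceless consonant (*urjek*, *jejat*); -fi when the stem ends in a voiced consonant (*julfej*, *ped*, *odum*, *gufar*).
*dim*: final consonant = /m/, voiced → -fi → *dimfi*.
The final consonant of *tijak* is /k/, which is voiceless, so the suffix is -ew, giving *tijakew*.

dimfi, tijakew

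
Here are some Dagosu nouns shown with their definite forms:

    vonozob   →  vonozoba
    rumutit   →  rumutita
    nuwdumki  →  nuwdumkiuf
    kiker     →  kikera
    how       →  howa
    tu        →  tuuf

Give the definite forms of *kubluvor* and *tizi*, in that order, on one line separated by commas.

kubluvora, tiziuf

The alternation tracks the final sound of the stem — -a when the stem ends in a consonant (*vonozob*, *rumutit*, *kiker*, *how*); -uf when the stem ends in a vowel (*nuwdumki*, *tu*).
*kubluvor* — final sound /r/ (a consonant) → -a → *kubluvora*.
*tizi* — final sound /i/ (a vowel) → -uf → *tiziuf*.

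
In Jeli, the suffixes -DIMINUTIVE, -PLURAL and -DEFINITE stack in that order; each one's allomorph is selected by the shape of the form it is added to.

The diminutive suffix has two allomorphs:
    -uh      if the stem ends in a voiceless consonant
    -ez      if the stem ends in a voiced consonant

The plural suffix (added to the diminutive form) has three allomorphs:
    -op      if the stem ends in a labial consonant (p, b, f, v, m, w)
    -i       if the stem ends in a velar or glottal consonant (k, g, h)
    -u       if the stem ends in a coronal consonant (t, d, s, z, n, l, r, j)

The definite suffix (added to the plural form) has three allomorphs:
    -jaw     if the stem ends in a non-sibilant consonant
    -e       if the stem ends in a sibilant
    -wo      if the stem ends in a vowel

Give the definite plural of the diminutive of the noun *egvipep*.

The final consonant of *egvipep* is /p/, which is voiceless, so the diminutive suffix is -uh, giving *egvipepuh*.
The diminutive form *egvipepuh* — final consonant /h/ (velar/glottal) → -i → *egvipepuhi*.
The plural form *egvipepuhi* — final sound /i/ (a vowel) → -wo → *egvipepuhiwo*.

egvipepuhiwo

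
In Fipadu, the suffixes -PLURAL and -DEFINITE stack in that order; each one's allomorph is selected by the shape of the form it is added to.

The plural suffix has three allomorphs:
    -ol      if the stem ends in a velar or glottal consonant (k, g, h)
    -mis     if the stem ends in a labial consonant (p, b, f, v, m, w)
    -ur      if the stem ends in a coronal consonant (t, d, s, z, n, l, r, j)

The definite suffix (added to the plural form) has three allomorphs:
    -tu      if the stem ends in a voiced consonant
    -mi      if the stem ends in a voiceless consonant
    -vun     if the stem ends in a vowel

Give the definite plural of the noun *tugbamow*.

*tugbamow* — final consonant /w/ (labial) → -mis → *tugbamowmis*.
The plural form *tugbamowmis* — final sound /s/ (a voiceless consonant) → -mi → *tugbamowmismi*.

tugbamowmismi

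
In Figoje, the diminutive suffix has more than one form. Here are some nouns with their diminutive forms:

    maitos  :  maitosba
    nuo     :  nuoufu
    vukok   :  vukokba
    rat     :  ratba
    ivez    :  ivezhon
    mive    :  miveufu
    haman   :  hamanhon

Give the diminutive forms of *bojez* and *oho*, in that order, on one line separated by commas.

The alternation tracks the final sound of the stem — -ba when the stem ends in a voiceless consonant (*maitos*, *vukok*, *rat*); -hon when the stem ends in a voiced consonant (*ivez*, *haman*); -ufu when the stem ends in a vowel (*nuo*, *mive*).
*bojez* — final sound /z/ (a voiced consonant) → -hon → *bojezhon*.
Since the final sound of *oho* is /o/ (a vowel), it takes -ufu, giving *ohoufu*.

bojezhon, ohoufu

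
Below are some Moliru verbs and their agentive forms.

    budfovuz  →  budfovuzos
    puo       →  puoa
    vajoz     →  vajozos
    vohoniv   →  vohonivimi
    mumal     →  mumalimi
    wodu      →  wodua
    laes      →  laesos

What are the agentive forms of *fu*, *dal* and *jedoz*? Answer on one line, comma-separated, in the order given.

The alternation tracks the final sound of the stem — -os when the stem ends in a sibilant (*budfovuz*, *vajoz*, *laes*); -imi when the stem ends in a non-sibilant consonant (*vohoniv*, *mumal*); -a when the stem ends in a vowel (*puo*, *wodu*).
The final sound of *fu* is /u/, which is a vowel, so the suffix is -a, giving *fua*.
Since the final sound of *dal* is /l/ (a non-sibilant consonant), it takes -imi, giving *dalimi*.
Since the final sound of *jedoz* is /z/ (a sibilant), it takes -os, giving *jedozos*.

fua, dalimi, jedozos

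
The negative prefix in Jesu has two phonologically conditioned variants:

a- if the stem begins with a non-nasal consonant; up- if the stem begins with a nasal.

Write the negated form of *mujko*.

upmujko

*mujko*: first consonant = /m/, a nasal → up- → *upmujko*.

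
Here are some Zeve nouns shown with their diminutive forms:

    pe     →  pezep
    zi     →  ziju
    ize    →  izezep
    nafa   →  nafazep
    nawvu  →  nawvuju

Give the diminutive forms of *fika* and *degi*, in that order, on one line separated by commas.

fikazep, degiju

Looking at the last vowel of each stem: -ju when the last vowel of the stem is a high vowel (*zi*, *nawvu*); -zep when the last vowel of the stem is a non-high vowel (*pe*, *ize*, *nafa*).
*fika* — last vowel /a/ (a non-high vowel) → -zep → *fikazep*.
*degi*: last vowel = /i/, a high vowel → -ju → *degiju*.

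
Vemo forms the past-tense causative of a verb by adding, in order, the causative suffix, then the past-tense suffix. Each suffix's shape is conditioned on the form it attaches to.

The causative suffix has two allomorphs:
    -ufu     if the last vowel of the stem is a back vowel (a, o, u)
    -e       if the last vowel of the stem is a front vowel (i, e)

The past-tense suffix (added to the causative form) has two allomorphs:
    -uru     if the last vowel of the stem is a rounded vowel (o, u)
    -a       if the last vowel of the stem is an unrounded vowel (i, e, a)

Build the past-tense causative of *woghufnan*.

*woghufnan* — last vowel /a/ (a back vowel) → -ufu → *woghufnanufu*.
The causative form *woghufnanufu*: last vowel = /u/, a rounded vowel → -uru → *woghufnanufuuru*.

woghufnanufuuru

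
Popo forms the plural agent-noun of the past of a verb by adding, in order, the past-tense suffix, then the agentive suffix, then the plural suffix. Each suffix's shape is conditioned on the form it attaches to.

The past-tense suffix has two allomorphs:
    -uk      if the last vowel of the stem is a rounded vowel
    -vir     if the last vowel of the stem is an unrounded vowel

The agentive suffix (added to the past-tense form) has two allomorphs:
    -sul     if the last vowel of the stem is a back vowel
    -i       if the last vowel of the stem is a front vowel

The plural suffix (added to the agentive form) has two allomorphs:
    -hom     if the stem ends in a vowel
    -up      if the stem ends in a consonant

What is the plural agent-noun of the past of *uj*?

Since the last vowel of *uj* is /u/ (a rounded vowel), it takes -uk, giving *ujuk*.
The past-tense form *ujuk*: last vowel = /u/, a back vowel → -sul → *ujuksul*.
The final sound of the agentive form *ujuksul* is /l/, which is a consonant, so the plural suffix is -up, giving *ujuksulup*.

ujuksulup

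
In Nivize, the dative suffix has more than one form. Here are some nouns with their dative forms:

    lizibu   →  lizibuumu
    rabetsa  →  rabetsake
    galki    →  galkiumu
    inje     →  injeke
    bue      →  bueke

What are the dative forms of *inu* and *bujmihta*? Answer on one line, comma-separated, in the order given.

The suffix is conditioned by the last vowel: -umu when the last vowel of the stem is a high vowel (*lizibu*, *galki*); -ke when the last vowel of the stem is a non-high vowel (*rabetsa*, *inje*, *bue*).
The last vowel of *inu* is /u/, which is a high vowel, so the suffix is -umu, giving *inuumu*.
Since the last vowel of *bujmihta* is /a/ (a non-high vowel), it takes -ke, giving *bujmihtake*.

inuumu, bujmihtake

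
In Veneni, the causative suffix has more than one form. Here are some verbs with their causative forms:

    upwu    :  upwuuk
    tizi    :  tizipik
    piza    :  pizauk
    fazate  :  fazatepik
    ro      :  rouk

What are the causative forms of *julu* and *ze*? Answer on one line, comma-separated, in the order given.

Looking at the last vowel of each stem: -pik when the last vowel of the stem is a front vowel (*tizi*, *fazate*); -uk when the last vowel of the stem is a back vowel (*upwu*, *piza*, *ro*).
The last vowel of *julu* is /u/, which is a back vowel, so the suffix is -uk, giving *juluuk*.
*ze*: last vowel = /e/, a front vowel → -pik → *zepik*.

juluuk, zepik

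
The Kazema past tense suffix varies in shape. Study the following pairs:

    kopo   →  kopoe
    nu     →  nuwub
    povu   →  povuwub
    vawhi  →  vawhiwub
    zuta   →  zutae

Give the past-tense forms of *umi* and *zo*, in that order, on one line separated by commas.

The pattern is height harmony: -wub when the last vowel of the stem is a high vowel (*nu*, *povu*, *vawhi*); -e when the last vowel of the stem is a non-high vowel (*kopo*, *zuta*).
The last vowel of *umi* is /i/, which is a high vowel, so the suffix is -wub, giving *umiwub*.
Since the last vowel of *zo* is /o/ (a non-high vowel), it takes -e, giving *zoe*.

umiwub, zoe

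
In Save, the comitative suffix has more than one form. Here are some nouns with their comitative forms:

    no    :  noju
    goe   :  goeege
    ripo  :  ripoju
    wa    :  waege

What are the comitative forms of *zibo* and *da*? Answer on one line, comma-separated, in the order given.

ziboju, daege

Looking at the last vowel of each stem: -ju when the last vowel of the stem is a rounded vowel (*no*, *ripo*); -ege when the last vowel of the stem is an unrounded vowel (*goe*, *wa*).
Since the last vowel of *zibo* is /o/ (a rounded vowel), it takes -ju, giving *ziboju*.
Since the last vowel of *da* is /a/ (an unrounded vowel), it takes -ege, giving *daege*.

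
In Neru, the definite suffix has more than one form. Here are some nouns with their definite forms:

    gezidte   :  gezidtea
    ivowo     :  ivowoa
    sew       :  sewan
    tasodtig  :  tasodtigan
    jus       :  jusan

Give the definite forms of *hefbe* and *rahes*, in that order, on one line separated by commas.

hefbea, rahesan

Looking at the final sound of each stem: -an when the stem ends in a consonant (*sew*, *tasodtig*, *jus*); -a when the stem ends in a vowel (*gezidte*, *ivowo*).
*hefbe* — final sound /e/ (a vowel) → -a → *hefbea*.
*rahes* — final sound /s/ (a consonant) → -an → *rahesan*.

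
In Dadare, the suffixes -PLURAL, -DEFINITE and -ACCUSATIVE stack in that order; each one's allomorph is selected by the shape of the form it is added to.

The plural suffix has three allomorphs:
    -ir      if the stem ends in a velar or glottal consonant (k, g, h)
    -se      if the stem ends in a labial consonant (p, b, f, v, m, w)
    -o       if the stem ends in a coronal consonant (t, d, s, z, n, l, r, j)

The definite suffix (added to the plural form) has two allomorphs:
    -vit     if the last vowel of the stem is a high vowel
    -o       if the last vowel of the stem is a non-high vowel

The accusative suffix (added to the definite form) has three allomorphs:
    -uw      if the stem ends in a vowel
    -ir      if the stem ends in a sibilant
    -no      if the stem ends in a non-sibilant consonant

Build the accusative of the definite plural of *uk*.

Since the final consonant of *uk* is /k/ (velar/glottal), it takes -ir, giving *ukir*.
The plural form *ukir* — last vowel /i/ (a high vowel) → -vit → *ukirvit*.
Since the final sound of the definite form *ukirvit* is /t/ (a non-sibilant consonant), it takes -no, giving *ukirvitno*.

ukirvitno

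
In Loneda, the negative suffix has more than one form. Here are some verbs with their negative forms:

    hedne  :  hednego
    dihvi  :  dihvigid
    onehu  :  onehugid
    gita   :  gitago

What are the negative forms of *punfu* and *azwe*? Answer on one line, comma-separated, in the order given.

punfugid, azwego

Looking at the last vowel of each stem: -gid when the last vowel of the stem is a high vowel (*dihvi*, *onehu*); -go when the last vowel of the stem is a non-high vowel (*hedne*, *gita*).
*punfu*: last vowel = /u/, a high vowel → -gid → *punfugid*.
Since the last vowel of *azwe* is /e/ (a non-high vowel), it takes -go, giving *azwego*.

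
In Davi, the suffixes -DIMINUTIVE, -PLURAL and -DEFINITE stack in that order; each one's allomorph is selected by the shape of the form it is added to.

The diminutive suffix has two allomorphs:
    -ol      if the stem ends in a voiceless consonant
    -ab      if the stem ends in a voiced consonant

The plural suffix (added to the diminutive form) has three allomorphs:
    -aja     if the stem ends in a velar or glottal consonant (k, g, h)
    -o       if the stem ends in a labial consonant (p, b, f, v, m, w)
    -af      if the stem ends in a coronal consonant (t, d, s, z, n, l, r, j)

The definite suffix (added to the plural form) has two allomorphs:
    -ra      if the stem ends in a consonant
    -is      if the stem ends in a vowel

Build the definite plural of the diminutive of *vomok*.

Since the final consonant of *vomok* is /k/ (voiceless), it takes -ol, giving *vomokol*.
The diminutive form *vomokol*: final consonant = /l/, coronal → -af → *vomokolaf*.
Since the final sound of the plural form *vomokolaf* is /f/ (a consonant), it takes -ra, giving *vomokolafra*.

vomokolafra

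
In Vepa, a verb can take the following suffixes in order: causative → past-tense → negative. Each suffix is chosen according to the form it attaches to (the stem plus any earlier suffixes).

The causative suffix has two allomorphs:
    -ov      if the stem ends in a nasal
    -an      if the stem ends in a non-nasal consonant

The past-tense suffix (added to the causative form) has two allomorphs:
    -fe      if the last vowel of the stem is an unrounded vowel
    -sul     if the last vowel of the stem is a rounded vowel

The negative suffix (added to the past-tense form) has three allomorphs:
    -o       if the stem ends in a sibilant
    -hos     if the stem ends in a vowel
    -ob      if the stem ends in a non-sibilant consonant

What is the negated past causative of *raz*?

Since the final consonant of *raz* is /z/ (non-nasal), it takes -an, giving *razan*.
Since the last vowel of the causative form *razan* is /a/ (an unrounded vowel), it takes -fe, giving *razanfe*.
The past-tense form *razanfe* — final sound /e/ (a vowel) → -hos → *razanfehos*.

razanfehos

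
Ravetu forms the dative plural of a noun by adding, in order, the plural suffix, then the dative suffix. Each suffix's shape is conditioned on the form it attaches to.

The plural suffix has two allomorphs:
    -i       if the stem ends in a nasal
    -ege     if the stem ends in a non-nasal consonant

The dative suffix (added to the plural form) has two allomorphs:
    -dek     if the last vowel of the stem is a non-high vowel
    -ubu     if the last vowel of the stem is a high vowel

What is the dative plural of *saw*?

sawegedek

*saw*: final consonant = /w/, non-nasal → -ege → *sawege*.
The plural form *sawege* — last vowel /e/ (a non-high vowel) → -dek → *sawegedek*.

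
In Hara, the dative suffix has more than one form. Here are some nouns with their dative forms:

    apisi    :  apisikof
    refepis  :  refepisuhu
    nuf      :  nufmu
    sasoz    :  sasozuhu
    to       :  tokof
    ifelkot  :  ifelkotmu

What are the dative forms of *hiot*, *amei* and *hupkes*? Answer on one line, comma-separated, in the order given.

Looking at the final sound of each stem: -uhu when the stem ends in a sibilant (*refepis*, *sasoz*); -mu when the stem ends in a non-sibilant consonant (*nuf*, *ifelkot*); -kof when the stem ends in a vowel (*apisi*, *to*).
*hiot*: final sound = /t/, a non-sibilant consonant → -mu → *hiotmu*.
The final sound of *amei* is /i/, which is a vowel, so the suffix is -kof, giving *ameikof*.
*hupkes* — final sound /s/ (a sibilant) → -uhu → *hupkesuhu*.

hiotmu, ameikof, hupkesuhu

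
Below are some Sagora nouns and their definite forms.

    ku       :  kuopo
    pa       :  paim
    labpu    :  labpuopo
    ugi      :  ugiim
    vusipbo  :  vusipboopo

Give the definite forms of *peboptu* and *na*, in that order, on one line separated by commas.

The pattern is rounding harmony: -opo when the last vowel of the stem is a rounded vowel (*ku*, *labpu*, *vusipbo*); -im when the last vowel of the stem is an unrounded vowel (*pa*, *ugi*).
*peboptu*: last vowel = /u/, a rounded vowel → -opo → *peboptuopo*.
*na* — last vowel /a/ (an unrounded vowel) → -im → *naim*.

peboptuopo, naim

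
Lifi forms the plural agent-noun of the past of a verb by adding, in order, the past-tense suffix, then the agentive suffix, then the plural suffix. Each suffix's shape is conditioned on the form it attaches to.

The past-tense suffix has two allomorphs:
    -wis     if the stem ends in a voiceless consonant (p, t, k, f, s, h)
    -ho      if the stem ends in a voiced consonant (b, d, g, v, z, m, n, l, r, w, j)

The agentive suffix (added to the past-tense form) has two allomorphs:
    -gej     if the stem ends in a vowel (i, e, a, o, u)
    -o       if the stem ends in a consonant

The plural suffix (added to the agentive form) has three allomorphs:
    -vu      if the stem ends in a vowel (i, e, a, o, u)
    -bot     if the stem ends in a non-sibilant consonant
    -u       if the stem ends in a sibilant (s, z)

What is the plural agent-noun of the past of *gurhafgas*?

Since the final consonant of *gurhafgas* is /s/ (voiceless), it takes -wis, giving *gurhafgaswis*.
Since the final sound of the past-tense form *gurhafgaswis* is /s/ (a consonant), it takes -o, giving *gurhafgaswiso*.
Since the final sound of the agentive form *gurhafgaswiso* is /o/ (a vowel), it takes -vu, giving *gurhafgaswisovu*.

gurhafgaswisovu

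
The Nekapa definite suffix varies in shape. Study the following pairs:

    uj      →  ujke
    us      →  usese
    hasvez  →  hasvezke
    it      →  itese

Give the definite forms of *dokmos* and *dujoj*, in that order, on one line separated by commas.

The pattern is voicing of the final consonant: -ese when the stem ends in a voiceless consonant (*us*, *it*); -ke when the stem ends in a voiced consonant (*uj*, *hasvez*).
The final consonant of *dokmos* is /s/, which is voiceless, so the suffix is -ese, giving *dokmosese*.
Since the final consonant of *dujoj* is /j/ (voiced), it takes -ke, giving *dujojke*.

dokmosese, dujojke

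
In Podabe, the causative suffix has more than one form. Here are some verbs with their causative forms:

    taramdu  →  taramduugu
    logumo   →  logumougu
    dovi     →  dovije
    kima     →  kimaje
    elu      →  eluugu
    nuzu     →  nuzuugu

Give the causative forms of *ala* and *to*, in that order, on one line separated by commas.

alaje, tougu

The pattern is rounding harmony: -ugu when the last vowel of the stem is a rounded vowel (*taramdu*, *logumo*, *elu*, *nuzu*); -je when the last vowel of the stem is an unrounded vowel (*dovi*, *kima*).
*ala* — last vowel /a/ (an unrounded vowel) → -je → *alaje*.
*to* — last vowel /o/ (a rounded vowel) → -ugu → *tougu*.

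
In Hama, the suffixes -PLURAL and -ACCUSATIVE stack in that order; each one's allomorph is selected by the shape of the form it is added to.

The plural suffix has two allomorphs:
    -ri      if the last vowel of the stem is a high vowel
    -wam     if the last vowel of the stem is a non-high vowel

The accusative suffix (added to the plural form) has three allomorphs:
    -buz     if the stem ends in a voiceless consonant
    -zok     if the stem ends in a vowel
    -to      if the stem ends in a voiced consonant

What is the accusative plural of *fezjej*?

*fezjej* — last vowel /e/ (a non-high vowel) → -wam → *fezjejwam*.
The plural form *fezjejwam* — final sound /m/ (a voiced consonant) → -to → *fezjejwamto*.

fezjejwamto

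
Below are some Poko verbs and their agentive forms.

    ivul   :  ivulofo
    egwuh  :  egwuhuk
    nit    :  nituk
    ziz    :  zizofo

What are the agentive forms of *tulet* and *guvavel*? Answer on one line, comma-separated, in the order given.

tuletuk, guvavelofo

The suffix is conditioned by the final consonant: -uk when the stem ends in a voiceless consonant (*egwuh*, *nit*); -ofo when the stem ends in a voiced consonant (*ivul*, *ziz*).
*tulet*: final consonant = /t/, voiceless → -uk → *tuletuk*.
The final consonant of *guvavel* is /l/, which is voiced, so the suffix is -ofo, giving *guvavelofo*.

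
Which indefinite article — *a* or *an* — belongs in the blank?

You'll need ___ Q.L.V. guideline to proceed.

The indefinite article is chosen by the initial *sound* of the following word, not its spelling.
The initialism *Q.L.V.* is read letter by letter; the first letter, Q, is pronounced /kjuː/, which begins with a consonant sound.
So the article is *a*: You'll need a Q.L.V. guideline to proceed.

a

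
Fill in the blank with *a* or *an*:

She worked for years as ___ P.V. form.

The indefinite article is chosen by the initial *sound* of the following word, not its spelling.
The initialism *P.V.* is read letter by letter; the first letter, P, is pronounced /piː/, which begins with a consonant sound.
So the article is *a*: She worked for years as a P.V. form.

a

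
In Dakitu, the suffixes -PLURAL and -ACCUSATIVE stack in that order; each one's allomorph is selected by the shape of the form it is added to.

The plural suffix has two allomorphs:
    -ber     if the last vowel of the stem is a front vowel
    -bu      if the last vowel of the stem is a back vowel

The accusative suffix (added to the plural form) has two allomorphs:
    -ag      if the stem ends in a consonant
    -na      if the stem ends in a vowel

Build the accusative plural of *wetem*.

The last vowel of *wetem* is /e/, which is a front vowel, so the plural suffix is -ber, giving *wetember*.
Since the final sound of the plural form *wetember* is /r/ (a consonant), it takes -ag, giving *wetemberag*.

wetemberag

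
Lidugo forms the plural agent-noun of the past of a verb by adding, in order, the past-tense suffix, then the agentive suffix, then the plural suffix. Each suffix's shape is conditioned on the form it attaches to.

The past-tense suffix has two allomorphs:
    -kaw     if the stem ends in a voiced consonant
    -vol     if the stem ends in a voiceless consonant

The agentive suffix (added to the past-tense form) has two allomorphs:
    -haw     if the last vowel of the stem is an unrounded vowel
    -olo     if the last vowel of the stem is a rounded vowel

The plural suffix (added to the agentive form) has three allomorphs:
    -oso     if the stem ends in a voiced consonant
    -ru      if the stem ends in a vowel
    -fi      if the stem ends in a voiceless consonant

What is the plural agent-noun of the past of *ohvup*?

ohvupvololoru

*ohvup* — final consonant /p/ (voiceless) → -vol → *ohvupvol*.
The past-tense form *ohvupvol* — last vowel /o/ (a rounded vowel) → -olo → *ohvupvololo*.
The final sound of the agentive form *ohvupvololo* is /o/, which is a vowel, so the plural suffix is -ru, giving *ohvupvololoru*.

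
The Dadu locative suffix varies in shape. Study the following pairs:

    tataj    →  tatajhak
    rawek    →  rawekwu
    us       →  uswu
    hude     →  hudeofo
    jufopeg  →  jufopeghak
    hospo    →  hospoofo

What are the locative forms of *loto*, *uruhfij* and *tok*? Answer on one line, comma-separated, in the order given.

Looking at the final sound of each stem: -wu when the stem ends in a voiceless consonant (*rawek*, *us*); -hak when the stem ends in a voiced consonant (*tataj*, *jufopeg*); -ofo when the stem ends in a vowel (*hude*, *hospo*).
*loto* — final sound /o/ (a vowel) → -ofo → *lotoofo*.
*uruhfij*: final sound = /j/, a voiced consonant → -hak → *uruhfijhak*.
*tok*: final sound = /k/, a voiceless consonant → -wu → *tokwu*.

lotoofo, uruhfijhak, tokwu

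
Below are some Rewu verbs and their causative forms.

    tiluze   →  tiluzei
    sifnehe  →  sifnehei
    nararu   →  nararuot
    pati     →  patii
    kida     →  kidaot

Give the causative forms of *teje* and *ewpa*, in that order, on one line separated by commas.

The suffix is conditioned by the last vowel: -i when the last vowel of the stem is a front vowel (*tiluze*, *sifnehe*, *pati*); -ot when the last vowel of the stem is a back vowel (*nararu*, *kida*).
The last vowel of *teje* is /e/, which is a front vowel, so the suffix is -i, giving *tejei*.
*ewpa* — last vowel /a/ (a back vowel) → -ot → *ewpaot*.

tejei, ewpaot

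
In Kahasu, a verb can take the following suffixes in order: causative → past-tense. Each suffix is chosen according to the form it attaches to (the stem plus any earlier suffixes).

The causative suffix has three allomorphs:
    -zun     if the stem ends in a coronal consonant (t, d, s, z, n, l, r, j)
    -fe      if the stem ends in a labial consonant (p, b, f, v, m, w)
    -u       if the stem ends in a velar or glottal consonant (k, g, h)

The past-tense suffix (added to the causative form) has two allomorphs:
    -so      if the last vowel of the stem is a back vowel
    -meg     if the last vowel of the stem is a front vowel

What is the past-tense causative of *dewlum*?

*dewlum*: final consonant = /m/, labial → -fe → *dewlumfe*.
The causative form *dewlumfe* — last vowel /e/ (a front vowel) → -meg → *dewlumfemeg*.

dewlumfemeg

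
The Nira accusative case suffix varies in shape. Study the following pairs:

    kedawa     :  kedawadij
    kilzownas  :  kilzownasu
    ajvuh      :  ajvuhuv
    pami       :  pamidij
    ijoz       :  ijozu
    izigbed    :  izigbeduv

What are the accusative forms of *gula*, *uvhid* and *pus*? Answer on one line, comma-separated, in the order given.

The suffix is conditioned by the final sound: -u when the stem ends in a sibilant (*kilzownas*, *ijoz*); -uv when the stem ends in a non-sibilant consonant (*ajvuh*, *izigbed*); -dij when the stem ends in a vowel (*kedawa*, *pami*).
Since the final sound of *gula* is /a/ (a vowel), it takes -dij, giving *guladij*.
*uvhid*: final sound = /d/, a non-sibilant consonant → -uv → *uvhiduv*.
Since the final sound of *pus* is /s/ (a sibilant), it takes -u, giving *pusu*.

guladij, uvhiduv, pusu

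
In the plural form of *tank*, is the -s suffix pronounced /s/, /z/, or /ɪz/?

/s/

The stem *tank* ends in a voiceless non-sibilant consonant.
The plural suffix surfaces as /ɪz/ after sibilants, /s/ after other voiceless consonants, and /z/ after other voiced sounds.
So the plural -s on *tank* is pronounced /s/.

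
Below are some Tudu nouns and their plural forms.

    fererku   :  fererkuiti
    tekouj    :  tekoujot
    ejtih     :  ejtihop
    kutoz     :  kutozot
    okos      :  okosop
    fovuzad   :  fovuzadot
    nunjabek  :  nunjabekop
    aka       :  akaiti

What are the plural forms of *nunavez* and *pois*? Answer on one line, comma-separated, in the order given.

nunavezot, poisop

The pattern is voicing of the final sound: -op when the stem ends in a voiceless consonant (*ejtih*, *okos*, *nunjabek*); -ot when the stem ends in a voiced consonant (*tekouj*, *kutoz*, *fovuzad*); -iti when the stem ends in a vowel (*fererku*, *aka*).
Since the final sound of *nunavez* is /z/ (a voiced consonant), it takes -ot, giving *nunavezot*.
Since the final sound of *pois* is /s/ (a voiceless consonant), it takes -op, giving *poisop*.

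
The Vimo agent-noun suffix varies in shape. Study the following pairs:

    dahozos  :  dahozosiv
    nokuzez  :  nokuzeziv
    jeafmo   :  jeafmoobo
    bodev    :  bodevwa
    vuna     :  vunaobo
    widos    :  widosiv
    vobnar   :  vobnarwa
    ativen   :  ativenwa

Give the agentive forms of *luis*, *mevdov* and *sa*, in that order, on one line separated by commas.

The suffix is conditioned by the final sound: -iv when the stem ends in a sibilant (*dahozos*, *nokuzez*, *widos*); -wa when the stem ends in a non-sibilant consonant (*bodev*, *vobnar*, *ativen*); -obo when the stem ends in a vowel (*jeafmo*, *vuna*).
*luis*: final sound = /s/, a sibilant → -iv → *luisiv*.
Since the final sound of *mevdov* is /v/ (a non-sibilant consonant), it takes -wa, giving *mevdovwa*.
Since the final sound of *sa* is /a/ (a vowel), it takes -obo, giving *saobo*.

luisiv, mevdovwa, saobo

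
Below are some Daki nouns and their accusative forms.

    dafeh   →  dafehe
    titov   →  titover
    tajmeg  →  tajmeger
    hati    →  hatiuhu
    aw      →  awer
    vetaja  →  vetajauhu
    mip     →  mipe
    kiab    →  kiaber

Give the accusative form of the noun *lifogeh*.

Looking at the final sound of each stem: -e when the stem ends in a voiceless consonant (*dafeh*, *mip*); -er when the stem ends in a voiced consonant (*titov*, *tajmeg*, *aw*, *kiab*); -uhu when the stem ends in a vowel (*hati*, *vetaja*).
Since the final sound of *lifogeh* is /h/ (a voiceless consonant), it takes -e, giving *lifogehe*.

lifogehe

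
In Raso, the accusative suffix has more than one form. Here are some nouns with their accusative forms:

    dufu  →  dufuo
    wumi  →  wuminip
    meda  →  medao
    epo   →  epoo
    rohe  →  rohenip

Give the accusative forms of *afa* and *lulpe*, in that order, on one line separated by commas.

The alternation tracks the last vowel of the stem — -nip when the last vowel of the stem is a front vowel (*wumi*, *rohe*); -o when the last vowel of the stem is a back vowel (*dufu*, *meda*, *epo*).
Since the last vowel of *afa* is /a/ (a back vowel), it takes -o, giving *afao*.
*lulpe*: last vowel = /e/, a front vowel → -nip → *lulpenip*.

afao, lulpenip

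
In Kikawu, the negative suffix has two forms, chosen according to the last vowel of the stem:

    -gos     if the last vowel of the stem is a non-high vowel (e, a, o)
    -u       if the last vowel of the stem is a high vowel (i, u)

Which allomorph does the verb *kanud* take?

-u

Since the last vowel of *kanud* is /u/ (a high vowel), it takes -u.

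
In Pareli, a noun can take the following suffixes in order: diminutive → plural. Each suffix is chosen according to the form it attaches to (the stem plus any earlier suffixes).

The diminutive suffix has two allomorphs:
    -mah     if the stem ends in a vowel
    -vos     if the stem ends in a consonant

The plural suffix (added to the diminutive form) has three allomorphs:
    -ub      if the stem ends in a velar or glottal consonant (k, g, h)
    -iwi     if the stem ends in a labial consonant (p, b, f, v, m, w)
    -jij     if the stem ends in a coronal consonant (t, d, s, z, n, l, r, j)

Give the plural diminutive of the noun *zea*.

zeamahub

The final sound of *zea* is /a/, which is a vowel, so the diminutive suffix is -mah, giving *zeamah*.
Since the final consonant of the diminutive form *zeamah* is /h/ (velar/glottal), it takes -ub, giving *zeamahub*.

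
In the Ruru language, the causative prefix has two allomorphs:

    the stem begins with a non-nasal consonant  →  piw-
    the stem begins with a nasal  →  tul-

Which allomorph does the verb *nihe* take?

The first consonant of *nihe* is /n/, which is a nasal, so the prefix is tul-.

tul-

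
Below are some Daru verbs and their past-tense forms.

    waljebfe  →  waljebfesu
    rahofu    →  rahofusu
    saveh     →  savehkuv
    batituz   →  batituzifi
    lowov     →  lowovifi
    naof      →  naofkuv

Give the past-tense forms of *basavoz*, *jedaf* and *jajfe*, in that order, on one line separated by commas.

The pattern is voicing of the final sound: -kuv when the stem ends in a voiceless consonant (*saveh*, *naof*); -ifi when the stem ends in a voiced consonant (*batituz*, *lowov*); -su when the stem ends in a vowel (*waljebfe*, *rahofu*).
The final sound of *basavoz* is /z/, which is a voiced consonant, so the suffix is -ifi, giving *basavozifi*.
The final sound of *jedaf* is /f/, which is a voiceless consonant, so the suffix is -kuv, giving *jedafkuv*.
*jajfe* — final sound /e/ (a vowel) → -su → *jajfesu*.

basavozifi, jedafkuv, jajfesu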